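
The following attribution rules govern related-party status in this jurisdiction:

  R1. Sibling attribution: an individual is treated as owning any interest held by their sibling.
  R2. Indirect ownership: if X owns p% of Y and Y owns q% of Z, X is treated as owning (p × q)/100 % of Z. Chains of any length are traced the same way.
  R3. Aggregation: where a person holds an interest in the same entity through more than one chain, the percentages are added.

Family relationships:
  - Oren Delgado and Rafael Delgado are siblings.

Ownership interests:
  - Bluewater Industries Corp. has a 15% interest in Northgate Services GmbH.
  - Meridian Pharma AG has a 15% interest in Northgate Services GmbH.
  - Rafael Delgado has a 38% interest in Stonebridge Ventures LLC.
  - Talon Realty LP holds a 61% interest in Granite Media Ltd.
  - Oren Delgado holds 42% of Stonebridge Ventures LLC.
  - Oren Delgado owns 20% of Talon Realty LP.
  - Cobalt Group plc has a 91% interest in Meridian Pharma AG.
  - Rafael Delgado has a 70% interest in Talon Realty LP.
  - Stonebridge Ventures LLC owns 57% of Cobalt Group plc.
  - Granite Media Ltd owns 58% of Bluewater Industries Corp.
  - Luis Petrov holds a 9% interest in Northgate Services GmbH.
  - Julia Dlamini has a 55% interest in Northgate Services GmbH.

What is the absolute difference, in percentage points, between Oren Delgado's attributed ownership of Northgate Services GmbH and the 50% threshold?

38.9993

By sibling attribution (R1), Oren Delgado is treated as also owning Rafael Delgado's interest in Talon Realty LP, giving 20% + 70% = 90%.
By sibling attribution (R1), Oren Delgado is treated as also owning Rafael Delgado's interest in Stonebridge Ventures LLC, giving 42% + 38% = 80%.
Chain via Talon Realty LP → Granite Media Ltd → Bluewater Industries Corp. (R2): 90% × 61% × 58% × 15% = 4.7763% of Northgate Services GmbH.
Chain via Stonebridge Ventures LLC → Cobalt Group plc → Meridian Pharma AG (R2): 80% × 57% × 91% × 15% = 6.2244% of Northgate Services GmbH.
Aggregating (R3): 4.7763% + 6.2244% = 11.0007%.
11.0007% falls short of the 50% threshold by 38.9993 percentage points.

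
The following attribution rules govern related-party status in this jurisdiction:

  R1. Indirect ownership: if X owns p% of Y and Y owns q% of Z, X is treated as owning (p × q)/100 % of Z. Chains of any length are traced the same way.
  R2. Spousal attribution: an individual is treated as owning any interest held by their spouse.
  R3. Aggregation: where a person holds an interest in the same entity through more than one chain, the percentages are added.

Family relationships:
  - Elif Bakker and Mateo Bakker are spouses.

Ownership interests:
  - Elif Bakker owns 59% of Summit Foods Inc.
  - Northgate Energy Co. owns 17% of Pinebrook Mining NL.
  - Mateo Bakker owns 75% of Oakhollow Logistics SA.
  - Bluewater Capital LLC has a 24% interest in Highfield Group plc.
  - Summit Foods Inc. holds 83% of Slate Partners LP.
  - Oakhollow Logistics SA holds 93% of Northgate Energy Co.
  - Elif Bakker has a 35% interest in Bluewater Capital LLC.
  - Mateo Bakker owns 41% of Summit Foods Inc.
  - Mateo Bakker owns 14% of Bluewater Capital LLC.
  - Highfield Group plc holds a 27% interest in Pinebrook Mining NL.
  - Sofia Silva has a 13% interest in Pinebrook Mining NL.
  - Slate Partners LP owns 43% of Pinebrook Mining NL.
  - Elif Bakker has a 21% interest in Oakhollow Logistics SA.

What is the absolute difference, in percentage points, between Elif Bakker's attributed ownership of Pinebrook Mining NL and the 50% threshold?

By spousal attribution (R2), Elif Bakker is treated as also owning Mateo Bakker's interest in Bluewater Capital LLC, giving 35% + 14% = 49%.
By spousal attribution (R2), Elif Bakker is treated as also owning Mateo Bakker's interest in Summit Foods Inc, giving 59% + 41% = 100%.
By spousal attribution (R2), Elif Bakker is treated as also owning Mateo Bakker's interest in Oakhollow Logistics SA, giving 21% + 75% = 96%.
Chain via Bluewater Capital LLC → Highfield Group plc (R1): 49% × 24% × 27% = 3.1752% of Pinebrook Mining NL.
Chain via Summit Foods Inc. → Slate Partners LP (R1): 100% × 83% × 43% = 35.69% of Pinebrook Mining NL.
Chain via Oakhollow Logistics SA → Northgate Energy Co. (R1): 96% × 93% × 17% = 15.1776% of Pinebrook Mining NL.
Aggregating (R3): 3.1752% + 35.69% + 15.1776% = 54.0428%.
54.0428% exceeds the 50% threshold by 4.0428 percentage points.

4.0428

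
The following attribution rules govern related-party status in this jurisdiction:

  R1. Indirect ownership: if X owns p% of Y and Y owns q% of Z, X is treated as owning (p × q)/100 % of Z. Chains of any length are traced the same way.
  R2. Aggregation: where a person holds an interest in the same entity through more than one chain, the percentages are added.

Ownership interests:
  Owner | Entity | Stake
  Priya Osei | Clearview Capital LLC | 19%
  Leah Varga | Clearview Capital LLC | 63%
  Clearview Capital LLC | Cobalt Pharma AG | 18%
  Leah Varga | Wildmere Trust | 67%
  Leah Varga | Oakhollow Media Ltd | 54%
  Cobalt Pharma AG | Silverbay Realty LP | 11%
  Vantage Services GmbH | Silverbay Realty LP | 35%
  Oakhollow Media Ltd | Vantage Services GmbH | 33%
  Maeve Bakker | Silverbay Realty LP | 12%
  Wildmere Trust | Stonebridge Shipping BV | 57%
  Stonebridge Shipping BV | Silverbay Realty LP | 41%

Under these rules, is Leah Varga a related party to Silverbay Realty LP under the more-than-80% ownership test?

No

Chain via Wildmere Trust → Stonebridge Shipping BV (R1): 67% × 57% × 41% = 15.6579% of Silverbay Realty LP.
Chain via Clearview Capital LLC → Cobalt Pharma AG (R1): 63% × 18% × 11% = 1.2474% of Silverbay Realty LP.
Chain via Oakhollow Media Ltd → Vantage Services GmbH (R1): 54% × 33% × 35% = 6.237% of Silverbay Realty LP.
Aggregating (R2): 15.6579% + 1.2474% + 6.237% = 23.1423%.
23.1423% does not exceed the 80% threshold, so Leah is not a related party to Silverbay Realty LP.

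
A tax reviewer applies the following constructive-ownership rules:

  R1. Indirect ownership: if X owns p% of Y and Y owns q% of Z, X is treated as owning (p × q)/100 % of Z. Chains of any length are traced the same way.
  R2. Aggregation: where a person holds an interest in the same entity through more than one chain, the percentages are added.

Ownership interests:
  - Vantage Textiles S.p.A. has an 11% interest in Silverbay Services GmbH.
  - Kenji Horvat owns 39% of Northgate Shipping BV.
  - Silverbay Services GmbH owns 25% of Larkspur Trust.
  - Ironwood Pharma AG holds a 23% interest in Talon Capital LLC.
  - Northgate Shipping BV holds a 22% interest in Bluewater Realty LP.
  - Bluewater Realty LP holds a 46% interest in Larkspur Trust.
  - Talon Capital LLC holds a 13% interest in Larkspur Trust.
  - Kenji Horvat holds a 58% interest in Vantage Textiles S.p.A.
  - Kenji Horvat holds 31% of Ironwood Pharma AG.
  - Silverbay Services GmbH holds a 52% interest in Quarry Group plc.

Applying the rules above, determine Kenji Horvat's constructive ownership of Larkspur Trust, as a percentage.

Chain via Northgate Shipping BV → Bluewater Realty LP (R1): 39% × 22% × 46% = 3.9468% of Larkspur Trust.
Chain via Ironwood Pharma AG → Talon Capital LLC (R1): 31% × 23% × 13% = 0.9269% of Larkspur Trust.
Chain via Vantage Textiles S.p.A. → Silverbay Services GmbH (R1): 58% × 11% × 25% = 1.595% of Larkspur Trust.
Aggregating (R2): 3.9468% + 0.9269% + 1.595% = 6.4687%.

6.4687%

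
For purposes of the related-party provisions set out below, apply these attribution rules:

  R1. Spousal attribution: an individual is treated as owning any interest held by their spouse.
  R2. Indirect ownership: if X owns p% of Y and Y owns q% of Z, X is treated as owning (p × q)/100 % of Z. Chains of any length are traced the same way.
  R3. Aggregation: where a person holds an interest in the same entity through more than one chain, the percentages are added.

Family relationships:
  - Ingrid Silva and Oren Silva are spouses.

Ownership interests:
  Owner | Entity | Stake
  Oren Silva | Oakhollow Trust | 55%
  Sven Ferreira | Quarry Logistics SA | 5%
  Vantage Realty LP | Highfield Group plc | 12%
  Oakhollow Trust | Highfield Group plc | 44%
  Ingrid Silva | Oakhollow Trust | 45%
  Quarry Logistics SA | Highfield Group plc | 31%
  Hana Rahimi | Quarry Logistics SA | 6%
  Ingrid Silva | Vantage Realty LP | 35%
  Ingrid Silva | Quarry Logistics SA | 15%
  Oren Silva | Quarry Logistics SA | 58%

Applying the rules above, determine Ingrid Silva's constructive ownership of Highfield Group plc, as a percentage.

70.83%

By spousal attribution (R1), Ingrid Silva is treated as also owning Oren Silva's interest in Oakhollow Trust, giving 45% + 55% = 100%.
By spousal attribution (R1), Ingrid Silva is treated as also owning Oren Silva's interest in Quarry Logistics SA, giving 15% + 58% = 73%.
Chain via Oakhollow Trust (R2): 100% × 44% = 44% of Highfield Group plc.
Chain via Quarry Logistics SA (R2): 73% × 31% = 22.63% of Highfield Group plc.
Chain via Vantage Realty LP (R2): 35% × 12% = 4.2% of Highfield Group plc.
Aggregating (R3): 44% + 22.63% + 4.2% = 70.83%.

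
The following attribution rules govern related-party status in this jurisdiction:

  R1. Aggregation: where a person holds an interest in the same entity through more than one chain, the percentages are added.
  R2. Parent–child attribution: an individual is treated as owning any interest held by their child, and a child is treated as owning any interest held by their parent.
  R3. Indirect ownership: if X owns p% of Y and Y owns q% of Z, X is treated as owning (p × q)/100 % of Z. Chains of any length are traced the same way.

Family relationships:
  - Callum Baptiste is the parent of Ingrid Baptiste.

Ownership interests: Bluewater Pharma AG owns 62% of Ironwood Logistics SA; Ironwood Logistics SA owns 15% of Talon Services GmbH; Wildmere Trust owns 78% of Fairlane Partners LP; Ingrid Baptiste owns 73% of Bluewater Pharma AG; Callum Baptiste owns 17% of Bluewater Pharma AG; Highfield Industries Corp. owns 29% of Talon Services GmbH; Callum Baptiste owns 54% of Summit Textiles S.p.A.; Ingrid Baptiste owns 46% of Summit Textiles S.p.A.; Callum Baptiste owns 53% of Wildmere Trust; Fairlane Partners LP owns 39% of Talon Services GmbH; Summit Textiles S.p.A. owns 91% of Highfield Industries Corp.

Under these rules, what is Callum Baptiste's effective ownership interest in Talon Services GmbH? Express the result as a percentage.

50.8826%

By parent–child attribution (R2), Callum Baptiste is treated as also owning Ingrid Baptiste's interest in Bluewater Pharma AG, giving 17% + 73% = 90%.
By parent–child attribution (R2), Callum Baptiste is treated as also owning Ingrid Baptiste's interest in Summit Textiles S.p.A, giving 54% + 46% = 100%.
Chain via Bluewater Pharma AG → Ironwood Logistics SA (R3): 90% × 62% × 15% = 8.37% of Talon Services GmbH.
Chain via Summit Textiles S.p.A. → Highfield Industries Corp. (R3): 100% × 91% × 29% = 26.39% of Talon Services GmbH.
Chain via Wildmere Trust → Fairlane Partners LP (R3): 53% × 78% × 39% = 16.1226% of Talon Services GmbH.
Aggregating (R1): 8.37% + 26.39% + 16.1226% = 50.8826%.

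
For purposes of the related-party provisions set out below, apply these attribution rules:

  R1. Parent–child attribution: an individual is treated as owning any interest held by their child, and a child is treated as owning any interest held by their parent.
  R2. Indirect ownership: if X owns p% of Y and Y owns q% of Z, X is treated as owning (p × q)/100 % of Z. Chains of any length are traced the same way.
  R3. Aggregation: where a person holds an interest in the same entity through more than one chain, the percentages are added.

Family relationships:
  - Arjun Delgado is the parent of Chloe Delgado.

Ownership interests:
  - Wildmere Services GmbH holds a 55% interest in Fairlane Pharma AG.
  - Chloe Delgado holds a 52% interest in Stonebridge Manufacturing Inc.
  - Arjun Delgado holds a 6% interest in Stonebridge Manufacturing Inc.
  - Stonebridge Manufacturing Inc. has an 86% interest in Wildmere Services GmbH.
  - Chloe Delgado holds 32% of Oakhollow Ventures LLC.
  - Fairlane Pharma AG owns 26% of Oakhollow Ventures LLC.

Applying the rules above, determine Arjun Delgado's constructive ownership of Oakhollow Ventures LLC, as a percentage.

39.13284%

By parent–child attribution (R1), Arjun Delgado is treated as also owning Chloe Delgado's interest in Stonebridge Manufacturing Inc, giving 6% + 52% = 58%.
By parent–child attribution (R1), Arjun Delgado is treated as owning Chloe Delgado's 32% interest in Oakhollow Ventures LLC.
Chain via Stonebridge Manufacturing Inc. → Wildmere Services GmbH → Fairlane Pharma AG (R2): 58% × 86% × 55% × 26% = 7.13284% of Oakhollow Ventures LLC.
Direct interest in Oakhollow Ventures LLC: 32%.
Aggregating (R3): 7.13284% + 32% = 39.13284%.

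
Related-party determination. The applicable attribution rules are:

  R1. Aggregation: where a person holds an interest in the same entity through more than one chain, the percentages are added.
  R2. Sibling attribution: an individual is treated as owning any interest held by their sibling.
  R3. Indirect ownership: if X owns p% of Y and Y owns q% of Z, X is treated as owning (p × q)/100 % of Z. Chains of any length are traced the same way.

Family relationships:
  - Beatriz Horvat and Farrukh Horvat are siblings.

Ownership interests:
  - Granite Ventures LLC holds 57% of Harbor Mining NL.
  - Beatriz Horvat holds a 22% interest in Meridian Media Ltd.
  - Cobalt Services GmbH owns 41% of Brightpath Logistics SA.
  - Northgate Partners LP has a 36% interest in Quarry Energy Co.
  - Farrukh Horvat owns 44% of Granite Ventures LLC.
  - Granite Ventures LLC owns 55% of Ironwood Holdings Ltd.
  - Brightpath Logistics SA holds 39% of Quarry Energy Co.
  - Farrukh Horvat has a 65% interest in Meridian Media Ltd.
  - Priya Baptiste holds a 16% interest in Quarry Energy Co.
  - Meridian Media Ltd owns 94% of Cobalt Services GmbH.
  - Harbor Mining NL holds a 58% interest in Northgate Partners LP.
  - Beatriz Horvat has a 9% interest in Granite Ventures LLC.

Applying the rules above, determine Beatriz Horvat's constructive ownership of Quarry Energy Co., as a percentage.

19.38447%

By sibling attribution (R2), Beatriz Horvat is treated as also owning Farrukh Horvat's interest in Granite Ventures LLC, giving 9% + 44% = 53%.
By sibling attribution (R2), Beatriz Horvat is treated as also owning Farrukh Horvat's interest in Meridian Media Ltd, giving 22% + 65% = 87%.
Chain via Granite Ventures LLC → Harbor Mining NL → Northgate Partners LP (R3): 53% × 57% × 58% × 36% = 6.307848% of Quarry Energy Co.
Chain via Meridian Media Ltd → Cobalt Services GmbH → Brightpath Logistics SA (R3): 87% × 94% × 41% × 39% = 13.076622% of Quarry Energy Co.
Aggregating (R1): 6.307848% + 13.076622% = 19.38447%.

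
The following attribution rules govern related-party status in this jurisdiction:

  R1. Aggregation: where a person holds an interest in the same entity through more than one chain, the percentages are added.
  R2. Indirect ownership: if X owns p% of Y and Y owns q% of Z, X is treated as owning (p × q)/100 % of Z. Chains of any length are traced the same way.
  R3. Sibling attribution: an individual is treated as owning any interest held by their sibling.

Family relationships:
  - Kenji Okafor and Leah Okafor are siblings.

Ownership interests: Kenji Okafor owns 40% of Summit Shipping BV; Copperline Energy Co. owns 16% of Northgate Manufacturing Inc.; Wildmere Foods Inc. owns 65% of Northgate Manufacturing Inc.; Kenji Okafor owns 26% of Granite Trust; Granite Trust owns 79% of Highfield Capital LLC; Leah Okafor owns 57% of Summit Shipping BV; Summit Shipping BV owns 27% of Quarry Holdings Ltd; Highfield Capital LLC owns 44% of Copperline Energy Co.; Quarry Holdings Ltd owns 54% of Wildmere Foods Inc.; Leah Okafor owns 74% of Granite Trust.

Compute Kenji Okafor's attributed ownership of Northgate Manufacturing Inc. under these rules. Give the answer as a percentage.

14.75429%

By sibling attribution (R3), Kenji Okafor is treated as also owning Leah Okafor's interest in Granite Trust, giving 26% + 74% = 100%.
By sibling attribution (R3), Kenji Okafor is treated as also owning Leah Okafor's interest in Summit Shipping BV, giving 40% + 57% = 97%.
Chain via Granite Trust → Highfield Capital LLC → Copperline Energy Co. (R2): 100% × 79% × 44% × 16% = 5.5616% of Northgate Manufacturing Inc.
Chain via Summit Shipping BV → Quarry Holdings Ltd → Wildmere Foods Inc. (R2): 97% × 27% × 54% × 65% = 9.19269% of Northgate Manufacturing Inc.
Aggregating (R1): 5.5616% + 9.19269% = 14.75429%.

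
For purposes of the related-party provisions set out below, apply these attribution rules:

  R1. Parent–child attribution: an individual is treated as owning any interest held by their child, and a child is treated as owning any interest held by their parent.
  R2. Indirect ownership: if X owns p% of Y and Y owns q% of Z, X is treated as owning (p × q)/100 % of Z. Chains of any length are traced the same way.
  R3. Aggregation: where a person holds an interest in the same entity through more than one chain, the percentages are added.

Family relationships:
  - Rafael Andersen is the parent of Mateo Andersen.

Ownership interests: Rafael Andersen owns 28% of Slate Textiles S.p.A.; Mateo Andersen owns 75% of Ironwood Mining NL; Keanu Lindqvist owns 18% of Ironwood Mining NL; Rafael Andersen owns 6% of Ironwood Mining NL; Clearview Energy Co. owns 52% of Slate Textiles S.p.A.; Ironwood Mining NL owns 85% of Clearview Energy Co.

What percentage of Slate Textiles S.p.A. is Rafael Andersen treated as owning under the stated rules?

63.802%

By parent–child attribution (R1), Rafael Andersen is treated as also owning Mateo Andersen's interest in Ironwood Mining NL, giving 6% + 75% = 81%.
Chain via Ironwood Mining NL → Clearview Energy Co. (R2): 81% × 85% × 52% = 35.802% of Slate Textiles S.p.A.
Direct interest in Slate Textiles S.p.A: 28%.
Aggregating (R3): 35.802% + 28% = 63.802%.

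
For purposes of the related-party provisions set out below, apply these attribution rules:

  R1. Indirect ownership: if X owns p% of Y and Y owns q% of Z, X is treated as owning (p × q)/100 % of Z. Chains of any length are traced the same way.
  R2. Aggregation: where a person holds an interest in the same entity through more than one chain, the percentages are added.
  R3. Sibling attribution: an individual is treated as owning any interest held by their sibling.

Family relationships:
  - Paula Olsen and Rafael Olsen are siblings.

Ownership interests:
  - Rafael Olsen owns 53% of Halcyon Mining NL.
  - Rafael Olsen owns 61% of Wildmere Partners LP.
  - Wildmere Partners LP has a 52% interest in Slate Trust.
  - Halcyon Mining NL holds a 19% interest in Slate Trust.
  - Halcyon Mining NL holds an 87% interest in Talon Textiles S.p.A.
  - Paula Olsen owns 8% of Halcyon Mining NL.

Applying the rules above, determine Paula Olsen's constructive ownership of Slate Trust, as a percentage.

43.31%

By sibling attribution (R3), Paula Olsen is treated as also owning Rafael Olsen's interest in Halcyon Mining NL, giving 8% + 53% = 61%.
By sibling attribution (R3), Paula Olsen is treated as owning Rafael Olsen's 61% interest in Wildmere Partners LP.
Chain via Halcyon Mining NL (R1): 61% × 19% = 11.59% of Slate Trust.
Chain via Wildmere Partners LP (R1): 61% × 52% = 31.72% of Slate Trust.
Aggregating (R2): 11.59% + 31.72% = 43.31%.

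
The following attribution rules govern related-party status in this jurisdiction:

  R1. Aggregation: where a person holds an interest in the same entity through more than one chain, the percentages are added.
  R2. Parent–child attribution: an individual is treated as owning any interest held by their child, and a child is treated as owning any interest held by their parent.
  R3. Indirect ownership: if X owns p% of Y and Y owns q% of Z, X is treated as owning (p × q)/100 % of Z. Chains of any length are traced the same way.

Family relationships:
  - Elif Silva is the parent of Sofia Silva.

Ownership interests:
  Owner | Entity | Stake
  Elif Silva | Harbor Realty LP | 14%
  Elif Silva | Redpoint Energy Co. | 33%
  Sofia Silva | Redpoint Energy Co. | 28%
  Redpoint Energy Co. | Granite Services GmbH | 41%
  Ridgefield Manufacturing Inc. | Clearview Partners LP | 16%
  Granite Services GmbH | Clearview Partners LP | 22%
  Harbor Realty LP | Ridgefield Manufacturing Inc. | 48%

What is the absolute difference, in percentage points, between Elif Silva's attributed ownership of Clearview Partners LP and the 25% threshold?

18.4226

By parent–child attribution (R2), Elif Silva is treated as also owning Sofia Silva's interest in Redpoint Energy Co, giving 33% + 28% = 61%.
Chain via Redpoint Energy Co. → Granite Services GmbH (R3): 61% × 41% × 22% = 5.5022% of Clearview Partners LP.
Chain via Harbor Realty LP → Ridgefield Manufacturing Inc. (R3): 14% × 48% × 16% = 1.0752% of Clearview Partners LP.
Aggregating (R1): 5.5022% + 1.0752% = 6.5774%.
6.5774% falls short of the 25% threshold by 18.4226 percentage points.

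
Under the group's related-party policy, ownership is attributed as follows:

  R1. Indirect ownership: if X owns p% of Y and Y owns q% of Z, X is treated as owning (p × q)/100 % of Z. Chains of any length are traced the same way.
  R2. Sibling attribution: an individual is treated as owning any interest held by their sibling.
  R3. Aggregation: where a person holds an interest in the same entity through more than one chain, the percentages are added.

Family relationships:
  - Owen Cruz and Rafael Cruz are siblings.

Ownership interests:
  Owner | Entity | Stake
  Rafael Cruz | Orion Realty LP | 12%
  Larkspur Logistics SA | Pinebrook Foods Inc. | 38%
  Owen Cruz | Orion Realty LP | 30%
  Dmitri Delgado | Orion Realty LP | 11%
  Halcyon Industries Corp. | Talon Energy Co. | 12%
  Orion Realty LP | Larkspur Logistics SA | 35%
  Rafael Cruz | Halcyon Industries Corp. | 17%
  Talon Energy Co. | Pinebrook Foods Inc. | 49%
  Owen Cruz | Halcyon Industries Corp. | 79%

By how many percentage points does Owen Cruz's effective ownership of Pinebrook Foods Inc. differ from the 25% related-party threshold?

By sibling attribution (R2), Owen Cruz is treated as also owning Rafael Cruz's interest in Orion Realty LP, giving 30% + 12% = 42%.
By sibling attribution (R2), Owen Cruz is treated as also owning Rafael Cruz's interest in Halcyon Industries Corp, giving 79% + 17% = 96%.
Chain via Orion Realty LP → Larkspur Logistics SA (R1): 42% × 35% × 38% = 5.586% of Pinebrook Foods Inc.
Chain via Halcyon Industries Corp. → Talon Energy Co. (R1): 96% × 12% × 49% = 5.6448% of Pinebrook Foods Inc.
Aggregating (R3): 5.586% + 5.6448% = 11.2308%.
11.2308% falls short of the 25% threshold by 13.7692 percentage points.

13.7692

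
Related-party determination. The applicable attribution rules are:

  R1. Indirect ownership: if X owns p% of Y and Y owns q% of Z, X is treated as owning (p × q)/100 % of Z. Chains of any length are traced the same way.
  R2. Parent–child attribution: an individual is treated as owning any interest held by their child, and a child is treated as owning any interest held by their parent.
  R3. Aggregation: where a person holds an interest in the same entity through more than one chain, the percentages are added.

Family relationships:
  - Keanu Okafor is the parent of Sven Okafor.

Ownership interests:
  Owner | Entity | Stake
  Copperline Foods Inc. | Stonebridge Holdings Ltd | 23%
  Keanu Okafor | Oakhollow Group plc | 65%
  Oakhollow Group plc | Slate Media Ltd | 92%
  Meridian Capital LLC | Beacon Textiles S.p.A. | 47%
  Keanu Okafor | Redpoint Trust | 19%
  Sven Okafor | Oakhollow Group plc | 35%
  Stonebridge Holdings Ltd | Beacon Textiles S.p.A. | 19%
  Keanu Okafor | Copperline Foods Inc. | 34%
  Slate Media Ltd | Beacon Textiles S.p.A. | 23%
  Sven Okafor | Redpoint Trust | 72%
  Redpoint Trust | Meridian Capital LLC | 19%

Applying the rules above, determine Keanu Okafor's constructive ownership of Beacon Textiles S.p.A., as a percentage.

By parent–child attribution (R2), Keanu Okafor is treated as also owning Sven Okafor's interest in Oakhollow Group plc, giving 65% + 35% = 100%.
By parent–child attribution (R2), Keanu Okafor is treated as also owning Sven Okafor's interest in Redpoint Trust, giving 19% + 72% = 91%.
Chain via Oakhollow Group plc → Slate Media Ltd (R1): 100% × 92% × 23% = 21.16% of Beacon Textiles S.p.A.
Chain via Copperline Foods Inc. → Stonebridge Holdings Ltd (R1): 34% × 23% × 19% = 1.4858% of Beacon Textiles S.p.A.
Chain via Redpoint Trust → Meridian Capital LLC (R1): 91% × 19% × 47% = 8.1263% of Beacon Textiles S.p.A.
Aggregating (R3): 21.16% + 1.4858% + 8.1263% = 30.7721%.

30.7721%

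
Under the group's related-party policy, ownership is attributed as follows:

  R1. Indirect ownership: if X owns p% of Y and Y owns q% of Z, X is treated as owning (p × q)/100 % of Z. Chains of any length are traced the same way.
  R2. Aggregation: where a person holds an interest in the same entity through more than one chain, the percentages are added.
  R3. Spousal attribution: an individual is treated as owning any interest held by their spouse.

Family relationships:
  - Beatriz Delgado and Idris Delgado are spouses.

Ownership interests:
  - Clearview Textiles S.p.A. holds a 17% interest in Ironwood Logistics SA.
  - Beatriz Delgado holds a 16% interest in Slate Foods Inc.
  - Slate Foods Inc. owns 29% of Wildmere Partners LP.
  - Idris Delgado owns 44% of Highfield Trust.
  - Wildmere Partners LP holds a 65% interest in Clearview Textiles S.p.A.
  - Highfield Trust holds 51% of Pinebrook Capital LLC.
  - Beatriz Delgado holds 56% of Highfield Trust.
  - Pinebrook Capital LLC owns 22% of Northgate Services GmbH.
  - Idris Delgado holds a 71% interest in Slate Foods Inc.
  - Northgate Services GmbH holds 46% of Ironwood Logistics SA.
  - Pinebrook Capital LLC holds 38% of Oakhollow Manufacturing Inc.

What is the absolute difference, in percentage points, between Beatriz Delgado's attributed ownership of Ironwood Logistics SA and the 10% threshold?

By spousal attribution (R3), Beatriz Delgado is treated as also owning Idris Delgado's interest in Slate Foods Inc, giving 16% + 71% = 87%.
By spousal attribution (R3), Beatriz Delgado is treated as also owning Idris Delgado's interest in Highfield Trust, giving 56% + 44% = 100%.
Chain via Slate Foods Inc. → Wildmere Partners LP → Clearview Textiles S.p.A. (R1): 87% × 29% × 65% × 17% = 2.787915% of Ironwood Logistics SA.
Chain via Highfield Trust → Pinebrook Capital LLC → Northgate Services GmbH (R1): 100% × 51% × 22% × 46% = 5.1612% of Ironwood Logistics SA.
Aggregating (R2): 2.787915% + 5.1612% = 7.949115%.
7.949115% falls short of the 10% threshold by 2.050885 percentage points.

2.050885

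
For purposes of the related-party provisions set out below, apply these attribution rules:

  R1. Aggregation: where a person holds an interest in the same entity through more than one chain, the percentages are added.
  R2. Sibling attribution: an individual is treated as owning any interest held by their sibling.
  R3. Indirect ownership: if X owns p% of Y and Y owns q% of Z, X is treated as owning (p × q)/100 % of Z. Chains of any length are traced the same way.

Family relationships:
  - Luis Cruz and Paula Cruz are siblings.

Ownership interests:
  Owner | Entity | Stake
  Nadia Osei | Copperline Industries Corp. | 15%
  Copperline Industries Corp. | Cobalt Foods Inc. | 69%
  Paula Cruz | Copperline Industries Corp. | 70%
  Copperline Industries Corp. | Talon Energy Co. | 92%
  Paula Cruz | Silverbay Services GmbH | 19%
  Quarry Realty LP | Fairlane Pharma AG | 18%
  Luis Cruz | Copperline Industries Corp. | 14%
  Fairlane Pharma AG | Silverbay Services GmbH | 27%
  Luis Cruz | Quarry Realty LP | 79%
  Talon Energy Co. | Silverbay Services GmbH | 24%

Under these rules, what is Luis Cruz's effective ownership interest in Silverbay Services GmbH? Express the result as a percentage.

41.3866%

By sibling attribution (R2), Luis Cruz is treated as also owning Paula Cruz's interest in Copperline Industries Corp, giving 14% + 70% = 84%.
By sibling attribution (R2), Luis Cruz is treated as owning Paula Cruz's 19% interest in Silverbay Services GmbH.
Chain via Copperline Industries Corp. → Talon Energy Co. (R3): 84% × 92% × 24% = 18.5472% of Silverbay Services GmbH.
Chain via Quarry Realty LP → Fairlane Pharma AG (R3): 79% × 18% × 27% = 3.8394% of Silverbay Services GmbH.
Direct interest in Silverbay Services GmbH: 19%.
Aggregating (R1): 18.5472% + 3.8394% + 19% = 41.3866%.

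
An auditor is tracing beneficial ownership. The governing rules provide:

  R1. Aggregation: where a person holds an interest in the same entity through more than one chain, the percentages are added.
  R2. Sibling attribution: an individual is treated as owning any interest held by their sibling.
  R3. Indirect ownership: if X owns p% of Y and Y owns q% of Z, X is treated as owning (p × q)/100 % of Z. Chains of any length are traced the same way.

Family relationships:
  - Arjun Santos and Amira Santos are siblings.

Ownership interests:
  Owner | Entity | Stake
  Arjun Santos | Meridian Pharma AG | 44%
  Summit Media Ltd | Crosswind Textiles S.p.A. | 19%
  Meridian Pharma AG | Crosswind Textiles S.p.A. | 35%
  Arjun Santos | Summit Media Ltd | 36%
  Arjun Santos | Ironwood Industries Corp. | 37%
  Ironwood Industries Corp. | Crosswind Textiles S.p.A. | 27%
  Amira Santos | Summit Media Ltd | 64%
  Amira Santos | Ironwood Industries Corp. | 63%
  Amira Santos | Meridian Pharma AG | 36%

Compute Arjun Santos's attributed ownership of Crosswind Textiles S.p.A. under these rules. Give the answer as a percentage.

By sibling attribution (R2), Arjun Santos is treated as also owning Amira Santos's interest in Meridian Pharma AG, giving 44% + 36% = 80%.
By sibling attribution (R2), Arjun Santos is treated as also owning Amira Santos's interest in Summit Media Ltd, giving 36% + 64% = 100%.
By sibling attribution (R2), Arjun Santos is treated as also owning Amira Santos's interest in Ironwood Industries Corp, giving 37% + 63% = 100%.
Chain via Meridian Pharma AG (R3): 80% × 35% = 28% of Crosswind Textiles S.p.A.
Chain via Summit Media Ltd (R3): 100% × 19% = 19% of Crosswind Textiles S.p.A.
Chain via Ironwood Industries Corp. (R3): 100% × 27% = 27% of Crosswind Textiles S.p.A.
Aggregating (R1): 28% + 19% + 27% = 74%.

74%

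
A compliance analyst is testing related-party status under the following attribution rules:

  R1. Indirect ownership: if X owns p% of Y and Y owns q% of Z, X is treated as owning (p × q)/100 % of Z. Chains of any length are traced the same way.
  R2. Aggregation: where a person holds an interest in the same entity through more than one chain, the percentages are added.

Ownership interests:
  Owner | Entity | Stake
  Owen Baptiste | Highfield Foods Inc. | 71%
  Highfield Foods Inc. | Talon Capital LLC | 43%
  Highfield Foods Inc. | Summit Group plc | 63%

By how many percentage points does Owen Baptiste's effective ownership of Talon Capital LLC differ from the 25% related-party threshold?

5.53

Chain via Highfield Foods Inc. (R1): 71% × 43% = 30.53% of Talon Capital LLC.
30.53% exceeds the 25% threshold by 5.53 percentage points.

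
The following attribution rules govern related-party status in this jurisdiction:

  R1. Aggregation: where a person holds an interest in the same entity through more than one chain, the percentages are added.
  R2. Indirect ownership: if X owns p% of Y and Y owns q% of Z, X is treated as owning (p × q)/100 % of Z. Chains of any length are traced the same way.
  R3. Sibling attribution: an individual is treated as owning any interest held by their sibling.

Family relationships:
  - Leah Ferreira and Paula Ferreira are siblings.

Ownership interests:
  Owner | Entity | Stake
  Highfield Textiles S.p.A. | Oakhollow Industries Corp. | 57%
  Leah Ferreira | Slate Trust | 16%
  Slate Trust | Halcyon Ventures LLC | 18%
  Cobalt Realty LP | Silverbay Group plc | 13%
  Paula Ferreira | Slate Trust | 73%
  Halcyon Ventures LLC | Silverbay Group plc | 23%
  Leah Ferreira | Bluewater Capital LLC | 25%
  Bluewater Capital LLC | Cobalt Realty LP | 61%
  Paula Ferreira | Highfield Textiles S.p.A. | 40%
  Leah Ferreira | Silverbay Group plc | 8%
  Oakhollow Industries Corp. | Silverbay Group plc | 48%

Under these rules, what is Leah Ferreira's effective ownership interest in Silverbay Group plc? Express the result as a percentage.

By sibling attribution (R3), Leah Ferreira is treated as also owning Paula Ferreira's interest in Slate Trust, giving 16% + 73% = 89%.
By sibling attribution (R3), Leah Ferreira is treated as owning Paula Ferreira's 40% interest in Highfield Textiles S.p.A.
Chain via Slate Trust → Halcyon Ventures LLC (R2): 89% × 18% × 23% = 3.6846% of Silverbay Group plc.
Chain via Bluewater Capital LLC → Cobalt Realty LP (R2): 25% × 61% × 13% = 1.9825% of Silverbay Group plc.
Direct interest in Silverbay Group plc: 8%.
Chain via Highfield Textiles S.p.A. → Oakhollow Industries Corp. (R2): 40% × 57% × 48% = 10.944% of Silverbay Group plc.
Aggregating (R1): 3.6846% + 1.9825% + 8% + 10.944% = 24.6111%.

24.6111%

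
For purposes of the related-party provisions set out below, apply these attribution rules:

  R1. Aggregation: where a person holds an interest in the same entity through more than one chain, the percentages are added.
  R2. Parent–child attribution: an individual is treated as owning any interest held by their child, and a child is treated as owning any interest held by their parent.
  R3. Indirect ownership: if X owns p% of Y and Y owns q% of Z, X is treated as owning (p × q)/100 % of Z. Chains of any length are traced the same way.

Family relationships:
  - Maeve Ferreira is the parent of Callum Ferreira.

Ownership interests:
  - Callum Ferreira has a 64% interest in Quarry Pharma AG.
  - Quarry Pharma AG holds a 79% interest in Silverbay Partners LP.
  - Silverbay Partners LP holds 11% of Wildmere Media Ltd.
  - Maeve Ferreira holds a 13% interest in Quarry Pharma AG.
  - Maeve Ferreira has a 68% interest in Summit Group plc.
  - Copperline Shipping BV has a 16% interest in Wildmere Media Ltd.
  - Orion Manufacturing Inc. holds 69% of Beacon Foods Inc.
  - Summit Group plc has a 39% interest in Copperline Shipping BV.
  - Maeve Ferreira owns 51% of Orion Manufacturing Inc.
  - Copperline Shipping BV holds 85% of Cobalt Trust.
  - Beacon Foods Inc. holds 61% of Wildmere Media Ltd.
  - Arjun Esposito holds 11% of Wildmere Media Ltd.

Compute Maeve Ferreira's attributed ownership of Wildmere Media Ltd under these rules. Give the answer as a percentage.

32.4004%

By parent–child attribution (R2), Maeve Ferreira is treated as also owning Callum Ferreira's interest in Quarry Pharma AG, giving 13% + 64% = 77%.
Chain via Quarry Pharma AG → Silverbay Partners LP (R3): 77% × 79% × 11% = 6.6913% of Wildmere Media Ltd.
Chain via Summit Group plc → Copperline Shipping BV (R3): 68% × 39% × 16% = 4.2432% of Wildmere Media Ltd.
Chain via Orion Manufacturing Inc. → Beacon Foods Inc. (R3): 51% × 69% × 61% = 21.4659% of Wildmere Media Ltd.
Aggregating (R1): 6.6913% + 4.2432% + 21.4659% = 32.4004%.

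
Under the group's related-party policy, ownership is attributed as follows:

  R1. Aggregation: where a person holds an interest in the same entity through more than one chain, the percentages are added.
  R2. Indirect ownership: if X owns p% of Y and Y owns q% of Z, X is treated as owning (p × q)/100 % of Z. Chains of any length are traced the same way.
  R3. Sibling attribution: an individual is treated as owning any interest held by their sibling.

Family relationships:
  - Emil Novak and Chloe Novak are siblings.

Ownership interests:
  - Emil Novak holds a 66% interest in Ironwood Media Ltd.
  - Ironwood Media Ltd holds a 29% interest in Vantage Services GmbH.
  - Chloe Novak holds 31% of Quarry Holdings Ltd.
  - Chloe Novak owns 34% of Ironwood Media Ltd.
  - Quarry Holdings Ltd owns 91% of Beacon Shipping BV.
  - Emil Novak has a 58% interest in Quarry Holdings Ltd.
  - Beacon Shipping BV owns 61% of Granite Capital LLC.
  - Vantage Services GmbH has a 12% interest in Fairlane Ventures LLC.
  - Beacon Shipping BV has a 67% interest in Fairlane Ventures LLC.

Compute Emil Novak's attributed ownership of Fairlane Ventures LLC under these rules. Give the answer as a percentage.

57.7433%

By sibling attribution (R3), Emil Novak is treated as also owning Chloe Novak's interest in Quarry Holdings Ltd, giving 58% + 31% = 89%.
By sibling attribution (R3), Emil Novak is treated as also owning Chloe Novak's interest in Ironwood Media Ltd, giving 66% + 34% = 100%.
Chain via Quarry Holdings Ltd → Beacon Shipping BV (R2): 89% × 91% × 67% = 54.2633% of Fairlane Ventures LLC.
Chain via Ironwood Media Ltd → Vantage Services GmbH (R2): 100% × 29% × 12% = 3.48% of Fairlane Ventures LLC.
Aggregating (R1): 54.2633% + 3.48% = 57.7433%.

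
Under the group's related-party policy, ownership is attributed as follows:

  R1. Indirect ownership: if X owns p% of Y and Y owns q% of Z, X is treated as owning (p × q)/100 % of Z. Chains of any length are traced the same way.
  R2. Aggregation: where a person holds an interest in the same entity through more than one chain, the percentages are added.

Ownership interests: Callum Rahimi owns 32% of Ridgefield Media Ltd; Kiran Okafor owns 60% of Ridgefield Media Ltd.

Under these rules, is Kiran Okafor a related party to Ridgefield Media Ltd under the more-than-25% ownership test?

Direct interest in Ridgefield Media Ltd: 60%.
60% exceeds the 25% threshold, so Kiran is a related party to Ridgefield Media Ltd.

Yes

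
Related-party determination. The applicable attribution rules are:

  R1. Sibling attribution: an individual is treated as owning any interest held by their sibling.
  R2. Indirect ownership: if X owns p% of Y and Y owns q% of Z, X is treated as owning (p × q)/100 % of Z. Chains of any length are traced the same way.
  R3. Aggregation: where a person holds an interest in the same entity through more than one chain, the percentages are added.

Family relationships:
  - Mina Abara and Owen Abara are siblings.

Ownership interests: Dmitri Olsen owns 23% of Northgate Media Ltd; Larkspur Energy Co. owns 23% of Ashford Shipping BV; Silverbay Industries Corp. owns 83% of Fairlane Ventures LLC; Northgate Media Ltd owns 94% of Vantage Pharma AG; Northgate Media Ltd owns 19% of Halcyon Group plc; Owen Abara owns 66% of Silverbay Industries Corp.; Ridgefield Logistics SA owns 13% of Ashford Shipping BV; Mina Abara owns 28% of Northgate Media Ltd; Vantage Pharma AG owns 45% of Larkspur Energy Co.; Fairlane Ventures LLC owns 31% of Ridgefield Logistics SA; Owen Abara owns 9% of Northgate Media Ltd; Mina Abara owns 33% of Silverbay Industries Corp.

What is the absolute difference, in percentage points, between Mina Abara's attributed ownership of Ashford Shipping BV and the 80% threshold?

By sibling attribution (R1), Mina Abara is treated as also owning Owen Abara's interest in Silverbay Industries Corp, giving 33% + 66% = 99%.
By sibling attribution (R1), Mina Abara is treated as also owning Owen Abara's interest in Northgate Media Ltd, giving 28% + 9% = 37%.
Chain via Silverbay Industries Corp. → Fairlane Ventures LLC → Ridgefield Logistics SA (R2): 99% × 83% × 31% × 13% = 3.311451% of Ashford Shipping BV.
Chain via Northgate Media Ltd → Vantage Pharma AG → Larkspur Energy Co. (R2): 37% × 94% × 45% × 23% = 3.59973% of Ashford Shipping BV.
Aggregating (R3): 3.311451% + 3.59973% = 6.911181%.
6.911181% falls short of the 80% threshold by 73.088819 percentage points.

73.088819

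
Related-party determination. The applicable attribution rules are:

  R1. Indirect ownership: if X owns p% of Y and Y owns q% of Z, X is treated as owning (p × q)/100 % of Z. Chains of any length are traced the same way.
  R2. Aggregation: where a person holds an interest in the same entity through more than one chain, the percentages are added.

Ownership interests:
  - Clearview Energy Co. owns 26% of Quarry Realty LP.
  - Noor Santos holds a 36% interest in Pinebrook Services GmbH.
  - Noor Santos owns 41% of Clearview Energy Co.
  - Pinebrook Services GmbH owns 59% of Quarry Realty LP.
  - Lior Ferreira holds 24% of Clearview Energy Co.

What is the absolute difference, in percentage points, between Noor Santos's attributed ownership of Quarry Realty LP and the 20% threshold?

Chain via Pinebrook Services GmbH (R1): 36% × 59% = 21.24% of Quarry Realty LP.
Chain via Clearview Energy Co. (R1): 41% × 26% = 10.66% of Quarry Realty LP.
Aggregating (R2): 21.24% + 10.66% = 31.9%.
31.9% exceeds the 20% threshold by 11.9 percentage points.

11.9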